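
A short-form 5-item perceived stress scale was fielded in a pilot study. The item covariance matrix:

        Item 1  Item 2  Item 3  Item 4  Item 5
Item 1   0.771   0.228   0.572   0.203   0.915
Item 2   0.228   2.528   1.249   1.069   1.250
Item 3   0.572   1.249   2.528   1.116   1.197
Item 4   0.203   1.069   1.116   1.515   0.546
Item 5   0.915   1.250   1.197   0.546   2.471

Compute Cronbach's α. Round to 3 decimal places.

Cronbach's α = 0.787

Σσ²ᵢ = 0.771 + 2.528 + 2.528 + 1.515 + 2.471 = 9.813
Sum of off-diagonal covariances = 8.345
Var(T) = 9.813 + 2 × 8.345 = 26.503
α = (k/(k−1))·(1 − Σσ²ᵢ/Var(T)) = (5/4)·(1 − 9.813/26.503) = 0.787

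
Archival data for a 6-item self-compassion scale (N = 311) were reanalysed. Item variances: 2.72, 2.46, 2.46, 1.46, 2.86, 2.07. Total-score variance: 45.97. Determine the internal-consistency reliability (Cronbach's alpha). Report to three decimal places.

Cronbach's alpha = 0.834

Σσ²ᵢ = 2.72 + 2.46 + 2.46 + 1.46 + 2.86 + 2.07 = 14.03
α = (k/(k−1))·(1 − Σσ²ᵢ/total variance) = (6/5)·(1 − 14.03/45.97) = 0.834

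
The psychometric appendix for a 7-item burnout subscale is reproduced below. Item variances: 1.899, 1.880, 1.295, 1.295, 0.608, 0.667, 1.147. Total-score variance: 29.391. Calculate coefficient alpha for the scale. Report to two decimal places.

ΣVar(i) = 1.899 + 1.880 + 1.295 + 1.295 + 0.608 + 0.667 + 1.147 = 8.791
α = (k/(k−1))·(1 − ΣVar(i)/σ²_total) = (7/6)·(1 − 8.791/29.391) = 0.82

coefficient alpha = 0.82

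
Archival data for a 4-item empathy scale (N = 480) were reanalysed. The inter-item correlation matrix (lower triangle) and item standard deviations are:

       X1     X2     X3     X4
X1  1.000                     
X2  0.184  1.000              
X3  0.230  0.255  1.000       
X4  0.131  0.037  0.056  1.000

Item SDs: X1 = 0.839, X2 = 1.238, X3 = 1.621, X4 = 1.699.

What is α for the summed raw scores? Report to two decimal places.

α = 0.36

Σσ²ᵢ = 0.839² + 1.238² + 1.621² + 1.699² = 7.7508
Covariances σ_ij = r_ij · s_i · s_j:
  σ(X1,X2) = 0.184 × 0.839 × 1.238 = 0.1911
  σ(X1,X3) = 0.230 × 0.839 × 1.621 = 0.3128
  σ(X1,X4) = 0.131 × 0.839 × 1.699 = 0.1867
  σ(X2,X3) = 0.255 × 1.238 × 1.621 = 0.5117
  σ(X2,X4) = 0.037 × 1.238 × 1.699 = 0.0778
  σ(X3,X4) = 0.056 × 1.621 × 1.699 = 0.1542
σ²_T = Σσ²ᵢ + 2·Σσ_ij = 7.7508 + 2 × 1.4343 = 10.6194
α = (4/3)·(1 − 7.7508/10.6194) = 0.36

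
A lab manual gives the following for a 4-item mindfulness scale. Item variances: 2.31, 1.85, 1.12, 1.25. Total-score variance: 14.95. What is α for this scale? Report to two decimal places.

ΣVar(i) = 2.31 + 1.85 + 1.12 + 1.25 = 6.53
α = (k/(k−1))·(1 − ΣVar(i)/σ²_total) = (4/3)·(1 − 6.53/14.95) = 0.75

α = 0.75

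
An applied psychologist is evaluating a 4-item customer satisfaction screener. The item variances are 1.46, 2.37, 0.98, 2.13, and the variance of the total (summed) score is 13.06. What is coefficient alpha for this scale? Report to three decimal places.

coefficient alpha = 0.625

ΣVar(i) = 1.46 + 2.37 + 0.98 + 2.13 = 6.94
α = (k/(k−1))·(1 − ΣVar(i)/total variance) = (4/3)·(1 − 6.94/13.06) = 0.625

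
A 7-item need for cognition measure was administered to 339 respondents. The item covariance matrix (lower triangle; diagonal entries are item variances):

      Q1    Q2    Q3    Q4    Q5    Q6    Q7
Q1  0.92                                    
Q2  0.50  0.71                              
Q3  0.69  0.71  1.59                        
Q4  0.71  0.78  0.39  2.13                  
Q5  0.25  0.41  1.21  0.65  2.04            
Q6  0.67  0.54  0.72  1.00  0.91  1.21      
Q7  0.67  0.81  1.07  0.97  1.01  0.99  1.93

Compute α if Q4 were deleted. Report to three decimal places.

Remaining items: Q1, Q2, Q3, Q5, Q6, Q7 (k = 6).
sum of item variances = 0.92 + 0.71 + 1.59 + 2.04 + 1.21 + 1.93 = 8.40
Var(T) = 8.40 + 2 × 11.16 = 30.72
α (item deleted) = (6/5)·(1 − 8.40/30.72) = 0.872

α = 0.872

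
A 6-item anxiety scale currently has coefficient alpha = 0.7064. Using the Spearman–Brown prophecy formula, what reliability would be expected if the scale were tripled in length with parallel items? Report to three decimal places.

Length factor m = 3
α' = m·α / (1 + (m−1)·α)
   = 3 × 0.7064 / (1 + (3 − 1) × 0.7064)
   = 2.1192 / 2.4128 = 0.878

predicted reliability = 0.878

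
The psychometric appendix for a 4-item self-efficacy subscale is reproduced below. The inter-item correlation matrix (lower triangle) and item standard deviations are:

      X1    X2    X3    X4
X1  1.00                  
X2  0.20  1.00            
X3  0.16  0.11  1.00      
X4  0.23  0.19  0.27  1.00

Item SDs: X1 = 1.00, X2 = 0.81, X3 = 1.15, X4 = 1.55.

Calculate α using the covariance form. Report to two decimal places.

Σσ²ᵢ = 1.00² + 0.81² + 1.15² + 1.55² = 5.3811
Covariances σ_ij = r_ij · s_i · s_j:
  σ(X1,X2) = 0.20 × 1.00 × 0.81 = 0.1620
  σ(X1,X3) = 0.16 × 1.00 × 1.15 = 0.1840
  σ(X1,X4) = 0.23 × 1.00 × 1.55 = 0.3565
  σ(X2,X3) = 0.11 × 0.81 × 1.15 = 0.1025
  σ(X2,X4) = 0.19 × 0.81 × 1.55 = 0.2385
  σ(X3,X4) = 0.27 × 1.15 × 1.55 = 0.4813
σ²_T = Σσ²ᵢ + 2·Σσ_ij = 5.3811 + 2 × 1.5248 = 8.4307
α = (4/3)·(1 − 5.3811/8.4307) = 0.48

α = 0.48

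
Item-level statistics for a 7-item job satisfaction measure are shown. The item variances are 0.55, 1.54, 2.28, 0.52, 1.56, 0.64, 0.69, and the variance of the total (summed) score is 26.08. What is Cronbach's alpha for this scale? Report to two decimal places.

ΣVar(i) = 0.55 + 1.54 + 2.28 + 0.52 + 1.56 + 0.64 + 0.69 = 7.78
α = (k/(k−1))·(1 − ΣVar(i)/σ²_T) = (7/6)·(1 − 7.78/26.08) = 0.82

α = 0.82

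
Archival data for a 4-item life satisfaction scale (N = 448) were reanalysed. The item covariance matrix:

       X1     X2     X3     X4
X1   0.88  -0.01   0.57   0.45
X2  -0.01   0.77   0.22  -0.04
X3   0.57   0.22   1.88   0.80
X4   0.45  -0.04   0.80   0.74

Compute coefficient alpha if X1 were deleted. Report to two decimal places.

Remaining items: X2, X3, X4 (k = 3).
Σσᵢ² = 0.77 + 1.88 + 0.74 = 3.39
σ²_total = 3.39 + 2 × 0.98 = 5.35
α (item deleted) = (3/2)·(1 − 3.39/5.35) = 0.55

coefficient alpha = 0.55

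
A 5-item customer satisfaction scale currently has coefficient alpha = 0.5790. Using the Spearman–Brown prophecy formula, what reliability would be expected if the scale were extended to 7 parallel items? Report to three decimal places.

Length factor m = 7/5 = 1.4000
α' = m·α / (1 + (m−1)·α)
   = 7/5 × 0.5790 / (1 + (7/5 − 1) × 0.5790)
   = 0.8106 / 1.2316 = 0.658

predicted reliability = 0.658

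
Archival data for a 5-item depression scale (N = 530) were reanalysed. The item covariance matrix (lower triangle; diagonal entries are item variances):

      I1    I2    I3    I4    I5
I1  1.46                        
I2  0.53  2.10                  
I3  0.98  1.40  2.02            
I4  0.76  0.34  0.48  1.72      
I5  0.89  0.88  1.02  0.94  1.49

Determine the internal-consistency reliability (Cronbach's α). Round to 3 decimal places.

α = 0.815

Σσ²ᵢ = 1.46 + 2.10 + 2.02 + 1.72 + 1.49 = 8.79
Sum of off-diagonal covariances = 8.22
total variance = 8.79 + 2 × 8.22 = 25.23
α = (k/(k−1))·(1 − Σσ²ᵢ/total variance) = (5/4)·(1 − 8.79/25.23) = 0.815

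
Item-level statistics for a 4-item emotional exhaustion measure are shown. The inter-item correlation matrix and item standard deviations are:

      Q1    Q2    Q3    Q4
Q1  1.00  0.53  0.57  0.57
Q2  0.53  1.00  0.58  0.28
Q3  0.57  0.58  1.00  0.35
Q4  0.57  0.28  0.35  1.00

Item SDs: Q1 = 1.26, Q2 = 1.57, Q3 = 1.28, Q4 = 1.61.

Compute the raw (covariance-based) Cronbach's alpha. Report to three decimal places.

Cronbach's alpha = 0.773

Σσ²ᵢ = 1.26² + 1.57² + 1.28² + 1.61² = 8.2830
Covariances σ_ij = r_ij · s_i · s_j:
  σ(Q1,Q2) = 0.53 × 1.26 × 1.57 = 1.0484
  σ(Q1,Q3) = 0.57 × 1.26 × 1.28 = 0.9193
  σ(Q1,Q4) = 0.57 × 1.26 × 1.61 = 1.1563
  σ(Q2,Q3) = 0.58 × 1.57 × 1.28 = 1.1656
  σ(Q2,Q4) = 0.28 × 1.57 × 1.61 = 0.7078
  σ(Q3,Q4) = 0.35 × 1.28 × 1.61 = 0.7213
σ²_T = Σσ²ᵢ + 2·Σσ_ij = 8.2830 + 2 × 5.7187 = 19.7204
α = (4/3)·(1 − 8.2830/19.7204) = 0.773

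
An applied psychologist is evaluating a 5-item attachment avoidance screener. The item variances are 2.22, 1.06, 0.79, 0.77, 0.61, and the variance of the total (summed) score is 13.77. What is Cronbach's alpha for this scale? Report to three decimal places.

α = 0.755

Σσ²ᵢ = 2.22 + 1.06 + 0.79 + 0.77 + 0.61 = 5.45
α = (k/(k−1))·(1 − Σσ²ᵢ/Var(T)) = (5/4)·(1 − 5.45/13.77) = 0.755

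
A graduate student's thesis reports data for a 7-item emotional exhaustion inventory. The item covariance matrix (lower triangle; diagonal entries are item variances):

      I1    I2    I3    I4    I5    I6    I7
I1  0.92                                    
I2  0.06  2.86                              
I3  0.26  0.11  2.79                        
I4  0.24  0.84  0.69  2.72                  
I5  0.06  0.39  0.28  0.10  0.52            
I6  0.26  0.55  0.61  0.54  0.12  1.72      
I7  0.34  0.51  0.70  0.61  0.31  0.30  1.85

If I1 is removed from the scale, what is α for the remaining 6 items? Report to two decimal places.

Remaining items: I2, I3, I4, I5, I6, I7 (k = 6).
sum of item variances = 2.86 + 2.79 + 2.72 + 0.52 + 1.72 + 1.85 = 12.46
Var(T) = 12.46 + 2 × 6.66 = 25.78
α (item deleted) = (6/5)·(1 − 12.46/25.78) = 0.62

α = 0.62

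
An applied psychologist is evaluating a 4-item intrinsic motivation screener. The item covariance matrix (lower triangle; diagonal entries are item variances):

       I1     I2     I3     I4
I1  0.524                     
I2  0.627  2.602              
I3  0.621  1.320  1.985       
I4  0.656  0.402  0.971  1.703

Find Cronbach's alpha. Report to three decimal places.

α = 0.766

ΣVar(i) = 0.524 + 2.602 + 1.985 + 1.703 = 6.814
Sum of the distinct covariances = 4.597
σ²_total = 6.814 + 2 × 4.597 = 16.008
α = (k/(k−1))·(1 − ΣVar(i)/σ²_total) = (4/3)·(1 − 6.814/16.008) = 0.766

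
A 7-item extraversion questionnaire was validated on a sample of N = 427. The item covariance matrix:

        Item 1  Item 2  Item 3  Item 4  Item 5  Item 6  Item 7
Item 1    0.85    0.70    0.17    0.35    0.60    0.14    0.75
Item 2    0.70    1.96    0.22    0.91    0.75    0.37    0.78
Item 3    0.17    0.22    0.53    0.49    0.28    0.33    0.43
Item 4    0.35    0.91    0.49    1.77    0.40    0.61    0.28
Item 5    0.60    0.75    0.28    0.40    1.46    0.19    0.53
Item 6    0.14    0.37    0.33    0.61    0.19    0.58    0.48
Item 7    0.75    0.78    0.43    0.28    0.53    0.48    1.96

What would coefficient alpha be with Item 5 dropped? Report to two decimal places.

Remaining items: Item 1, Item 2, Item 3, Item 4, Item 6, Item 7 (k = 6).
Σσ²ᵢ = 0.85 + 1.96 + 0.53 + 1.77 + 0.58 + 1.96 = 7.65
σ²_T = 7.65 + 2 × 7.01 = 21.67
α (item deleted) = (6/5)·(1 − 7.65/21.67) = 0.78

α = 0.78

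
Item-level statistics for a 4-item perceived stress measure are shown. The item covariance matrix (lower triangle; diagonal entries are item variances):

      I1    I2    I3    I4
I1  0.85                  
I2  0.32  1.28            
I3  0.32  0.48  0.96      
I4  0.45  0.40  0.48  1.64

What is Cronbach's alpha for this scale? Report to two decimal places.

α = 0.68

sum of item variances = 0.85 + 1.28 + 0.96 + 1.64 = 4.73
Sum of off-diagonal covariances = 2.45
Var(T) = 4.73 + 2 × 2.45 = 9.63
α = (k/(k−1))·(1 − sum of item variances/Var(T)) = (4/3)·(1 − 4.73/9.63) = 0.68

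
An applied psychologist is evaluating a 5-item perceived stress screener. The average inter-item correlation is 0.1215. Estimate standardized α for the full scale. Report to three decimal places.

standardized α = 0.409

Standardized α = k·r̄ / (1 + (k−1)·r̄) = 5 × 0.1215 / (1 + 4 × 0.1215)
  = 0.6075 / 1.4860 = 0.409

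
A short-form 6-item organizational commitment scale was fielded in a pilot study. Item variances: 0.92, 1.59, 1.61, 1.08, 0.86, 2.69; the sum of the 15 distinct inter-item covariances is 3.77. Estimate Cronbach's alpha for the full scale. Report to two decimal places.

Cronbach's alpha = 0.56

Σσᵢ² = 0.92 + 1.59 + 1.61 + 1.08 + 0.86 + 2.69 = 8.75
Sum of distinct covariances = 3.77
total variance = Σσᵢ² + 2·Σcov = 8.75 + 2 × 3.77 = 16.29
α = (6/5)·(1 − 8.75/16.29) = 0.56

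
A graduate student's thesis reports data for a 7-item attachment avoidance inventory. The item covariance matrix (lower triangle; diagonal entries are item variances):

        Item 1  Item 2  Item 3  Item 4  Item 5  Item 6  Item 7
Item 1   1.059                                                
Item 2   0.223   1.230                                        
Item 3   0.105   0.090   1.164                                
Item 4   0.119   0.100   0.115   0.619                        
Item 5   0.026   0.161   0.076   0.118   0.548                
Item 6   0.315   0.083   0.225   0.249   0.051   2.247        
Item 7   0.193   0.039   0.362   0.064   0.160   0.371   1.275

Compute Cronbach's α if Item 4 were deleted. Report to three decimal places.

Remaining items: Item 1, Item 2, Item 3, Item 5, Item 6, Item 7 (k = 6).
Σσᵢ² = 1.059 + 1.230 + 1.164 + 0.548 + 2.247 + 1.275 = 7.523
σ²_T = 7.523 + 2 × 2.480 = 12.483
α (item deleted) = (6/5)·(1 − 7.523/12.483) = 0.477

α = 0.477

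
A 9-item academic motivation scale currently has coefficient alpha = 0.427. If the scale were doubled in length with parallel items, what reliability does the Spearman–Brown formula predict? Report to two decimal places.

predicted reliability = 0.60

Length factor m = 2
α' = m·α / (1 + (m−1)·α)
   = 2 × 0.427 / (1 + (2 − 1) × 0.427)
   = 0.8540 / 1.4270 = 0.60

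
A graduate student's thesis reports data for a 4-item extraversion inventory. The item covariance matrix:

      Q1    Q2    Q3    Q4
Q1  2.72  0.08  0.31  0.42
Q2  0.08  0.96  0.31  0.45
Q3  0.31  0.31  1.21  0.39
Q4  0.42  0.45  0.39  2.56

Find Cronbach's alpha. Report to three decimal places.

Cronbach's alpha = 0.460

ΣVar(i) = 2.72 + 0.96 + 1.21 + 2.56 = 7.45
Σ_{i<j} σ_ij = 1.96
Var(T) = 7.45 + 2 × 1.96 = 11.37
α = (k/(k−1))·(1 − ΣVar(i)/Var(T)) = (4/3)·(1 − 7.45/11.37) = 0.460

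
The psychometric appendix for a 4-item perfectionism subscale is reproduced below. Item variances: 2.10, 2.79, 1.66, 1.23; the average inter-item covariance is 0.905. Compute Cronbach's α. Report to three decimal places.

Σσ²ᵢ = 2.10 + 2.79 + 1.66 + 1.23 = 7.78
Sum of the 6 distinct covariances = 6 × 0.905 = 5.430
Var(T) = Σσ²ᵢ + 2·Σcov = 7.78 + 2 × 5.430 = 18.640
α = (4/3)·(1 − 7.78/18.640) = 0.777

Cronbach's α = 0.777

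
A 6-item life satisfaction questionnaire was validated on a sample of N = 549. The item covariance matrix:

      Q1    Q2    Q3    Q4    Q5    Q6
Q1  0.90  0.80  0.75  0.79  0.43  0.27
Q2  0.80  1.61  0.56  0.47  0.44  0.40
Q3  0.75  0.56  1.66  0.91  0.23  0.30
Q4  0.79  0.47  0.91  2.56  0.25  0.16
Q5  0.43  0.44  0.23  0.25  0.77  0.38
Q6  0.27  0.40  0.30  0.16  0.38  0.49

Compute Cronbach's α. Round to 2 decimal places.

α = 0.77

Σσᵢ² = 0.90 + 1.61 + 1.66 + 2.56 + 0.77 + 0.49 = 7.99
Sum of the distinct covariances = 7.14
σ²_T = 7.99 + 2 × 7.14 = 22.27
α = (k/(k−1))·(1 − Σσᵢ²/σ²_T) = (6/5)·(1 − 7.99/22.27) = 0.77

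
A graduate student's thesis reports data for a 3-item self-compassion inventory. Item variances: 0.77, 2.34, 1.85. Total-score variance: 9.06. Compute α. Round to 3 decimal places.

α = 0.679

Σσ²ᵢ = 0.77 + 2.34 + 1.85 = 4.96
α = (k/(k−1))·(1 − Σσ²ᵢ/σ²_total) = (3/2)·(1 − 4.96/9.06) = 0.679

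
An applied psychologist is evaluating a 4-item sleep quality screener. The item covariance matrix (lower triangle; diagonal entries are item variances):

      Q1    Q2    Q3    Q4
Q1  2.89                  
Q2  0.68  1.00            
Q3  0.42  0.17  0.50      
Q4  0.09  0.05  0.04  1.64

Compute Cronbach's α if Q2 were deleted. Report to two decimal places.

α = 0.27

Remaining items: Q1, Q3, Q4 (k = 3).
sum of item variances = 2.89 + 0.50 + 1.64 = 5.03
σ²_total = 5.03 + 2 × 0.55 = 6.13
α (item deleted) = (3/2)·(1 − 5.03/6.13) = 0.27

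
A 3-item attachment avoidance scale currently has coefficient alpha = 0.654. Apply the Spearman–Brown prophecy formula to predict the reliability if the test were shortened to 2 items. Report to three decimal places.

predicted reliability = 0.558

Length factor m = 2/3 = 0.6667
α' = m·α / (1 − (1−m)·α)
   = 2/3 × 0.654 / (1 − (1 − 2/3) × 0.654)
   = 0.4360 / 0.7820 = 0.558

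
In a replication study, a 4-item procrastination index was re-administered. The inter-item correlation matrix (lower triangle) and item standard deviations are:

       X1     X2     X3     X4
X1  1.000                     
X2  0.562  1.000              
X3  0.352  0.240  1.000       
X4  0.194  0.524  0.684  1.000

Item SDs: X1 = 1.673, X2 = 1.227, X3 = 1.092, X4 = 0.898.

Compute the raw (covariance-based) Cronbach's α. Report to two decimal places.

α = 0.72

Σσ²ᵢ = 1.673² + 1.227² + 1.092² + 0.898² = 6.3033
Covariances σ_ij = r_ij · s_i · s_j:
  σ(X1,X2) = 0.562 × 1.673 × 1.227 = 1.1537
  σ(X1,X3) = 0.352 × 1.673 × 1.092 = 0.6431
  σ(X1,X4) = 0.194 × 1.673 × 0.898 = 0.2915
  σ(X2,X3) = 0.240 × 1.227 × 1.092 = 0.3216
  σ(X2,X4) = 0.524 × 1.227 × 0.898 = 0.5774
  σ(X3,X4) = 0.684 × 1.092 × 0.898 = 0.6707
σ²_T = Σσ²ᵢ + 2·Σσ_ij = 6.3033 + 2 × 3.6580 = 13.6193
α = (4/3)·(1 − 6.3033/13.6193) = 0.72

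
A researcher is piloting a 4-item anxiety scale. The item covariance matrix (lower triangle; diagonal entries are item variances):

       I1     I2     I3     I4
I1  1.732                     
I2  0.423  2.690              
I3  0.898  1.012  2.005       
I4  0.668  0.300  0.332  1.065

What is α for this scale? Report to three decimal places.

α = 0.656

ΣVar(i) = 1.732 + 2.690 + 2.005 + 1.065 = 7.492
Σ_{i<j} σ_ij = 3.633
σ²_total = 7.492 + 2 × 3.633 = 14.758
α = (k/(k−1))·(1 − ΣVar(i)/σ²_total) = (4/3)·(1 − 7.492/14.758) = 0.656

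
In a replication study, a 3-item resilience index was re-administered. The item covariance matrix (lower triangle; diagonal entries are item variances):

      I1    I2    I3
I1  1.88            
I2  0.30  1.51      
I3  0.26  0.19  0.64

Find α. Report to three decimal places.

α = 0.407

Σσᵢ² = 1.88 + 1.51 + 0.64 = 4.03
Sum of the distinct covariances = 0.75
Var(T) = 4.03 + 2 × 0.75 = 5.53
α = (k/(k−1))·(1 − Σσᵢ²/Var(T)) = (3/2)·(1 − 4.03/5.53) = 0.407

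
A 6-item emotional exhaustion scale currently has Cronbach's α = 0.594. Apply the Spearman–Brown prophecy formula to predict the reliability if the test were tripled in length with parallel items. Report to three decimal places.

Length factor m = 3
α' = m·α / (1 + (m−1)·α)
   = 3 × 0.594 / (1 + (3 − 1) × 0.594)
   = 1.7820 / 2.1880 = 0.814

predicted reliability = 0.814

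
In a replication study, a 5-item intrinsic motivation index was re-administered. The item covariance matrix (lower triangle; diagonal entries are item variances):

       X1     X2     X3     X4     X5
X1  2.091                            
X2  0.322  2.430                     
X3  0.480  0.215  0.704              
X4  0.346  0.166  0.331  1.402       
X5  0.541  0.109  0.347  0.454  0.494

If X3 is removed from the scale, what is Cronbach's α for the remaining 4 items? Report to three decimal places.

α = 0.502

Remaining items: X1, X2, X4, X5 (k = 4).
ΣVar(i) = 2.091 + 2.430 + 1.402 + 0.494 = 6.417
Var(T) = 6.417 + 2 × 1.938 = 10.293
α (item deleted) = (4/3)·(1 − 6.417/10.293) = 0.502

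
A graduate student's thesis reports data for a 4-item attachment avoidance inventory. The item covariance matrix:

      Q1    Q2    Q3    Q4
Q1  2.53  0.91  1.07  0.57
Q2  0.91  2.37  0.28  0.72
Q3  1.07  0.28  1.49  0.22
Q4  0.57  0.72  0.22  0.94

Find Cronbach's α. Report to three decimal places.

α = 0.676

sum of item variances = 2.53 + 2.37 + 1.49 + 0.94 = 7.33
Sum of the distinct covariances = 3.77
total variance = 7.33 + 2 × 3.77 = 14.87
α = (k/(k−1))·(1 − sum of item variances/total variance) = (4/3)·(1 − 7.33/14.87) = 0.676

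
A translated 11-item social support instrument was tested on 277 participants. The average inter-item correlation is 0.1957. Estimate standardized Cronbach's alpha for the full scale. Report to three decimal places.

Standardized α = k·r̄ / (1 + (k−1)·r̄) = 11 × 0.1957 / (1 + 10 × 0.1957)
  = 2.1527 / 2.9570 = 0.728

standardized Cronbach's alpha = 0.728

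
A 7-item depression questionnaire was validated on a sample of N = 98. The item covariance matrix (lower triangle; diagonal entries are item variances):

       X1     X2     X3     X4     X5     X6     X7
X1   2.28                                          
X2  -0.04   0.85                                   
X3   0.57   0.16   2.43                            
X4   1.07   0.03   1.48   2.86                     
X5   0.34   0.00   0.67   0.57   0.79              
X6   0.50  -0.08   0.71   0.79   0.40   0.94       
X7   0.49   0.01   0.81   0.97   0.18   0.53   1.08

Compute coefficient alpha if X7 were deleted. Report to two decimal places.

Remaining items: X1, X2, X3, X4, X5, X6 (k = 6).
Σσᵢ² = 2.28 + 0.85 + 2.43 + 2.86 + 0.79 + 0.94 = 10.15
total variance = 10.15 + 2 × 7.17 = 24.49
α (item deleted) = (6/5)·(1 − 10.15/24.49) = 0.70

coefficient alpha = 0.70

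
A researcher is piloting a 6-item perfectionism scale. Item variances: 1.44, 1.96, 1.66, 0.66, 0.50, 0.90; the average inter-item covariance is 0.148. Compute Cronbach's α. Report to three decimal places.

Σσᵢ² = 1.44 + 1.96 + 1.66 + 0.66 + 0.50 + 0.90 = 7.12
Sum of the 15 distinct covariances = 15 × 0.148 = 2.220
σ²_T = Σσᵢ² + 2·Σcov = 7.12 + 2 × 2.220 = 11.560
α = (6/5)·(1 − 7.12/11.560) = 0.461

Cronbach's α = 0.461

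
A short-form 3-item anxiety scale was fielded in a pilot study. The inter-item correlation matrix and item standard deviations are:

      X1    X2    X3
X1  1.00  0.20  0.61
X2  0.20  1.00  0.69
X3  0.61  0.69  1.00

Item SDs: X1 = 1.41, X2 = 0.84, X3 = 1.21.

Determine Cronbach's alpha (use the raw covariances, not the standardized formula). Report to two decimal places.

α = 0.73

Σσ²ᵢ = 1.41² + 0.84² + 1.21² = 4.1578
Covariances σ_ij = r_ij · s_i · s_j:
  σ(X1,X2) = 0.20 × 1.41 × 0.84 = 0.2369
  σ(X1,X3) = 0.61 × 1.41 × 1.21 = 1.0407
  σ(X2,X3) = 0.69 × 0.84 × 1.21 = 0.7013
σ²_T = Σσ²ᵢ + 2·Σσ_ij = 4.1578 + 2 × 1.9789 = 8.1156
α = (3/2)·(1 − 4.1578/8.1156) = 0.73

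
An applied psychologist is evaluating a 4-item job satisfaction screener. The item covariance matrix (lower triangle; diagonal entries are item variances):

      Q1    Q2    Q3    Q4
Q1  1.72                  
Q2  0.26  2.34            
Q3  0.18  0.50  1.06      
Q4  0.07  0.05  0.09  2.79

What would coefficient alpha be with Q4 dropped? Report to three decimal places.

Remaining items: Q1, Q2, Q3 (k = 3).
ΣVar(i) = 1.72 + 2.34 + 1.06 = 5.12
total variance = 5.12 + 2 × 0.94 = 7.00
α (item deleted) = (3/2)·(1 − 5.12/7.00) = 0.403

α = 0.403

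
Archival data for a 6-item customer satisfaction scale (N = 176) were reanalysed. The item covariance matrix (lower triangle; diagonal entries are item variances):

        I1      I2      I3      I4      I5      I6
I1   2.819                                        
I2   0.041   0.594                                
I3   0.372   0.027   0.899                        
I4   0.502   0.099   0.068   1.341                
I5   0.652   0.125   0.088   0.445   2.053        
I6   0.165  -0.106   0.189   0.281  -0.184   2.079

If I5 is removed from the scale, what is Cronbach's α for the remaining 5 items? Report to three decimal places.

Remaining items: I1, I2, I3, I4, I6 (k = 5).
Σσᵢ² = 2.819 + 0.594 + 0.899 + 1.341 + 2.079 = 7.732
σ²_T = 7.732 + 2 × 1.638 = 11.008
α (item deleted) = (5/4)·(1 − 7.732/11.008) = 0.372

Cronbach's α = 0.372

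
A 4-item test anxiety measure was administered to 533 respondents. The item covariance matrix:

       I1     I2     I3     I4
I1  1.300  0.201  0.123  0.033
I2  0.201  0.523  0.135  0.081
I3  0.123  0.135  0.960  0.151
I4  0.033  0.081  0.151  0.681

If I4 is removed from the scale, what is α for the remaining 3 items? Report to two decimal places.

Remaining items: I1, I2, I3 (k = 3).
ΣVar(i) = 1.300 + 0.523 + 0.960 = 2.783
σ²_T = 2.783 + 2 × 0.459 = 3.701
α (item deleted) = (3/2)·(1 − 2.783/3.701) = 0.37

α = 0.37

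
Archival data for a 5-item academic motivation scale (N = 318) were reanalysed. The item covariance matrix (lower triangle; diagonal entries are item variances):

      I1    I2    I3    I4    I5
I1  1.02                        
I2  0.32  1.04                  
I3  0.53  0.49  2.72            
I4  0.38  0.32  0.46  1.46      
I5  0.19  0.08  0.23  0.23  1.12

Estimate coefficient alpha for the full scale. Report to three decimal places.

α = 0.584

Σσᵢ² = 1.02 + 1.04 + 2.72 + 1.46 + 1.12 = 7.36
Σ_{i<j} σ_ij = 3.23
Var(T) = 7.36 + 2 × 3.23 = 13.82
α = (k/(k−1))·(1 − Σσᵢ²/Var(T)) = (5/4)·(1 − 7.36/13.82) = 0.584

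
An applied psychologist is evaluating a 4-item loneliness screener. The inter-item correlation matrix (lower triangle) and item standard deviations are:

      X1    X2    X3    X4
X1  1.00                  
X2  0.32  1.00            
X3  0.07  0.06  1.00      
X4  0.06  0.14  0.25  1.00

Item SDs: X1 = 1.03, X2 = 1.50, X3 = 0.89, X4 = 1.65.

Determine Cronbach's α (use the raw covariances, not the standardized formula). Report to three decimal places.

Σσ²ᵢ = 1.03² + 1.50² + 0.89² + 1.65² = 6.8255
Covariances σ_ij = r_ij · s_i · s_j:
  σ(X1,X2) = 0.32 × 1.03 × 1.50 = 0.4944
  σ(X1,X3) = 0.07 × 1.03 × 0.89 = 0.0642
  σ(X1,X4) = 0.06 × 1.03 × 1.65 = 0.1020
  σ(X2,X3) = 0.06 × 1.50 × 0.89 = 0.0801
  σ(X2,X4) = 0.14 × 1.50 × 1.65 = 0.3465
  σ(X3,X4) = 0.25 × 0.89 × 1.65 = 0.3671
σ²_T = Σσ²ᵢ + 2·Σσ_ij = 6.8255 + 2 × 1.4543 = 9.7341
α = (4/3)·(1 − 6.8255/9.7341) = 0.398

Cronbach's α = 0.398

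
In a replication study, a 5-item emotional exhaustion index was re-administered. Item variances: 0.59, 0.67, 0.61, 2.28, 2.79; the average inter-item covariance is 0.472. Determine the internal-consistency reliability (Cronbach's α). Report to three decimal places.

Σσᵢ² = 0.59 + 0.67 + 0.61 + 2.28 + 2.79 = 6.94
Sum of the 10 distinct covariances = 10 × 0.472 = 4.720
σ²_T = Σσᵢ² + 2·Σcov = 6.94 + 2 × 4.720 = 16.380
α = (5/4)·(1 − 6.94/16.380) = 0.720

α = 0.720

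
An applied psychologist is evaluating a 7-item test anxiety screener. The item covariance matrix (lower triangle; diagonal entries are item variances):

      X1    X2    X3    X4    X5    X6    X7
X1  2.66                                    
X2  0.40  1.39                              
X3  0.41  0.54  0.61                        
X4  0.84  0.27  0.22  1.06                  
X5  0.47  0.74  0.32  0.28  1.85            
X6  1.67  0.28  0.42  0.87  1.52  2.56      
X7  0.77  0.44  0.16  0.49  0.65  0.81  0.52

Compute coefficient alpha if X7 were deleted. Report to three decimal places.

Remaining items: X1, X2, X3, X4, X5, X6 (k = 6).
Σσᵢ² = 2.66 + 1.39 + 0.61 + 1.06 + 1.85 + 2.56 = 10.13
Var(T) = 10.13 + 2 × 9.25 = 28.63
α (item deleted) = (6/5)·(1 − 10.13/28.63) = 0.775

coefficient alpha = 0.775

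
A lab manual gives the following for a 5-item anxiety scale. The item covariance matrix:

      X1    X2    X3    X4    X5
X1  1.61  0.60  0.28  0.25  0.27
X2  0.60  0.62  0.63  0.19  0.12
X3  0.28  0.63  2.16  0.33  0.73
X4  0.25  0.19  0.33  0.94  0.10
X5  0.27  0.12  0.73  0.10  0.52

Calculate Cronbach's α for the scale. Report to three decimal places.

Cronbach's α = 0.681

Σσ²ᵢ = 1.61 + 0.62 + 2.16 + 0.94 + 0.52 = 5.85
Sum of the distinct covariances = 3.50
σ²_T = 5.85 + 2 × 3.50 = 12.85
α = (k/(k−1))·(1 − Σσ²ᵢ/σ²_T) = (5/4)·(1 − 5.85/12.85) = 0.681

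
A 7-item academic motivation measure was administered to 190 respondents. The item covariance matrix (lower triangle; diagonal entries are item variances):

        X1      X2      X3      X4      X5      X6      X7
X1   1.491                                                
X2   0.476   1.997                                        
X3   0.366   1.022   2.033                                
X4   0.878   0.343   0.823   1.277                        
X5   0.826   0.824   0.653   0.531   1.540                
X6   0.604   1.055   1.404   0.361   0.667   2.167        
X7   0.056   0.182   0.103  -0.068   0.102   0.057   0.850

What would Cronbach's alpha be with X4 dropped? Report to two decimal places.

Cronbach's alpha = 0.75

Remaining items: X1, X2, X3, X5, X6, X7 (k = 6).
ΣVar(i) = 1.491 + 1.997 + 2.033 + 1.540 + 2.167 + 0.850 = 10.078
total variance = 10.078 + 2 × 8.397 = 26.872
α (item deleted) = (6/5)·(1 − 10.078/26.872) = 0.75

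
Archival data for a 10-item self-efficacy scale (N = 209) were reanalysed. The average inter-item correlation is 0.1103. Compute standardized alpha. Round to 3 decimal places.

Standardized α = k·r̄ / (1 + (k−1)·r̄) = 10 × 0.1103 / (1 + 9 × 0.1103)
  = 1.1030 / 1.9927 = 0.554

α = 0.554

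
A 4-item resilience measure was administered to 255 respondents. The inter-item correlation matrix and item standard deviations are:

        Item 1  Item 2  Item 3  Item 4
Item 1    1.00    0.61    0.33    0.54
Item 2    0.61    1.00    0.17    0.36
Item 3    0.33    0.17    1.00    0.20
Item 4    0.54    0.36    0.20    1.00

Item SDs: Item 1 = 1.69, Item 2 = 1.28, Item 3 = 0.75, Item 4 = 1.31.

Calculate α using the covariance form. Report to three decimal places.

Σσ²ᵢ = 1.69² + 1.28² + 0.75² + 1.31² = 6.7731
Covariances σ_ij = r_ij · s_i · s_j:
  σ(Item 1,Item 2) = 0.61 × 1.69 × 1.28 = 1.3196
  σ(Item 1,Item 3) = 0.33 × 1.69 × 0.75 = 0.4183
  σ(Item 1,Item 4) = 0.54 × 1.69 × 1.31 = 1.1955
  σ(Item 2,Item 3) = 0.17 × 1.28 × 0.75 = 0.1632
  σ(Item 2,Item 4) = 0.36 × 1.28 × 1.31 = 0.6036
  σ(Item 3,Item 4) = 0.20 × 0.75 × 1.31 = 0.1965
σ²_T = Σσ²ᵢ + 2·Σσ_ij = 6.7731 + 2 × 3.8967 = 14.5665
α = (4/3)·(1 − 6.7731/14.5665) = 0.713

α = 0.713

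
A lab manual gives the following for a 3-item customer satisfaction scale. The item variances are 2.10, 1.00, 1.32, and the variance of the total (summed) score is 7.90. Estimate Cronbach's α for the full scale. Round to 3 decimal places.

Cronbach's α = 0.661

ΣVar(i) = 2.10 + 1.00 + 1.32 = 4.42
α = (k/(k−1))·(1 − ΣVar(i)/σ²_total) = (3/2)·(1 − 4.42/7.90) = 0.661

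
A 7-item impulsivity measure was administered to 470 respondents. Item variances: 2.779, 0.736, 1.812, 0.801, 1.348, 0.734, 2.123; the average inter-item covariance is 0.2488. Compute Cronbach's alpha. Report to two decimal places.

α = 0.59

Σσ²ᵢ = 2.779 + 0.736 + 1.812 + 0.801 + 1.348 + 0.734 + 2.123 = 10.333
Sum of the 21 distinct covariances = 21 × 0.2488 = 5.2248
σ²_total = Σσ²ᵢ + 2·Σcov = 10.333 + 2 × 5.2248 = 20.7826
α = (7/6)·(1 − 10.333/20.7826) = 0.59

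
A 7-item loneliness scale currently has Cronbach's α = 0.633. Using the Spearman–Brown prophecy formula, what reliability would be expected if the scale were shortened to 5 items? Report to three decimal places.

Length factor m = 5/7 = 0.7143
α' = m·α / (1 − (1−m)·α)
   = 5/7 × 0.633 / (1 − (1 − 5/7) × 0.633)
   = 0.4521 / 0.8191 = 0.552

predicted reliability = 0.552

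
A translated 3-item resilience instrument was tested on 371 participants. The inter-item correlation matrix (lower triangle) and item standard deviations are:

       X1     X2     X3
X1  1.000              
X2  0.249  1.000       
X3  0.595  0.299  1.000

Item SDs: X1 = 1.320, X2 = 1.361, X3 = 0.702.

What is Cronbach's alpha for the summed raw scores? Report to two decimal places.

α = 0.58

Σσ²ᵢ = 1.320² + 1.361² + 0.702² = 4.0875
Covariances σ_ij = r_ij · s_i · s_j:
  σ(X1,X2) = 0.249 × 1.320 × 1.361 = 0.4473
  σ(X1,X3) = 0.595 × 1.320 × 0.702 = 0.5514
  σ(X2,X3) = 0.299 × 1.361 × 0.702 = 0.2857
σ²_T = Σσ²ᵢ + 2·Σσ_ij = 4.0875 + 2 × 1.2844 = 6.6563
α = (3/2)·(1 − 4.0875/6.6563) = 0.58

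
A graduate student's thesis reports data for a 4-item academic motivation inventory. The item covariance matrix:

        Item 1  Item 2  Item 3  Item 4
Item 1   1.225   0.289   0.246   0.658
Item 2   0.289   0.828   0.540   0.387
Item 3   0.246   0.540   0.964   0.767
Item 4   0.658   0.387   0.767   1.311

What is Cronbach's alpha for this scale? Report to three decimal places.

Σσ²ᵢ = 1.225 + 0.828 + 0.964 + 1.311 = 4.328
Σ_{i<j} σ_ij = 2.887
σ²_total = 4.328 + 2 × 2.887 = 10.102
α = (k/(k−1))·(1 − Σσ²ᵢ/σ²_total) = (4/3)·(1 − 4.328/10.102) = 0.762

Cronbach's alpha = 0.762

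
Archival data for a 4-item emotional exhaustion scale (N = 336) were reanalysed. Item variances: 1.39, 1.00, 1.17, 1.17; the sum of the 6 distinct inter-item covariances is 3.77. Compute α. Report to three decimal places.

α = 0.819

ΣVar(i) = 1.39 + 1.00 + 1.17 + 1.17 = 4.73
Sum of distinct covariances = 3.77
total variance = ΣVar(i) + 2·Σcov = 4.73 + 2 × 3.77 = 12.27
α = (4/3)·(1 − 4.73/12.27) = 0.819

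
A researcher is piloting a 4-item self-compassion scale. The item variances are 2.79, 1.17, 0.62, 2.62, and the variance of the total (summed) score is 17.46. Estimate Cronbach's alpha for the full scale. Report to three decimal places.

α = 0.784

sum of item variances = 2.79 + 1.17 + 0.62 + 2.62 = 7.20
α = (k/(k−1))·(1 − sum of item variances/σ²_total) = (4/3)·(1 − 7.20/17.46) = 0.784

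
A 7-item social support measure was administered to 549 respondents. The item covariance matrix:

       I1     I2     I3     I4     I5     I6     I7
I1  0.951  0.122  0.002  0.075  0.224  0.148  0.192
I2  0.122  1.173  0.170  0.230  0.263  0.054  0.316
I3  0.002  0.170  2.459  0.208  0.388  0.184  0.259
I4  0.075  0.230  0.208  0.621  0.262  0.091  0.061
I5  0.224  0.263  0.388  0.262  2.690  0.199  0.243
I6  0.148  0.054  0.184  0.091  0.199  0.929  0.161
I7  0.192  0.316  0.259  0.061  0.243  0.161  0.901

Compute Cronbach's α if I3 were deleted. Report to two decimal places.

α = 0.51

Remaining items: I1, I2, I4, I5, I6, I7 (k = 6).
Σσᵢ² = 0.951 + 1.173 + 0.621 + 2.690 + 0.929 + 0.901 = 7.265
total variance = 7.265 + 2 × 2.641 = 12.547
α (item deleted) = (6/5)·(1 − 7.265/12.547) = 0.51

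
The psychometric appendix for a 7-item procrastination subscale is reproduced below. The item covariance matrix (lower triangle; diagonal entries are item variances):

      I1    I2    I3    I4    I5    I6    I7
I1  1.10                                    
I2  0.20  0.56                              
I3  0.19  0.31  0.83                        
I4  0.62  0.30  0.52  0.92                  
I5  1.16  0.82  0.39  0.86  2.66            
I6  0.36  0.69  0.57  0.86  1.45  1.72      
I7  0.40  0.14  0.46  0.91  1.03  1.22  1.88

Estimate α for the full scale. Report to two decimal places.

ΣVar(i) = 1.10 + 0.56 + 0.83 + 0.92 + 2.66 + 1.72 + 1.88 = 9.67
Σ_{i<j} σ_ij = 13.46
σ²_total = 9.67 + 2 × 13.46 = 36.59
α = (k/(k−1))·(1 − ΣVar(i)/σ²_total) = (7/6)·(1 − 9.67/36.59) = 0.86

α = 0.86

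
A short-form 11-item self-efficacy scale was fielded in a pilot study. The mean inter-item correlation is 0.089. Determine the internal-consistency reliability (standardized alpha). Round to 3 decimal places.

Standardized α = k·r̄ / (1 + (k−1)·r̄) = 11 × 0.089 / (1 + 10 × 0.089)
  = 0.9790 / 1.8900 = 0.518

α = 0.518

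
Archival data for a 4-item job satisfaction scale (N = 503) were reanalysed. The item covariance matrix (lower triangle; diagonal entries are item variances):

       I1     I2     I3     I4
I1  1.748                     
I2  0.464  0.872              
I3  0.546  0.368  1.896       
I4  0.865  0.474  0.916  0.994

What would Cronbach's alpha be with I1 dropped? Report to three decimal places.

Remaining items: I2, I3, I4 (k = 3).
ΣVar(i) = 0.872 + 1.896 + 0.994 = 3.762
Var(T) = 3.762 + 2 × 1.758 = 7.278
α (item deleted) = (3/2)·(1 − 3.762/7.278) = 0.725

α = 0.725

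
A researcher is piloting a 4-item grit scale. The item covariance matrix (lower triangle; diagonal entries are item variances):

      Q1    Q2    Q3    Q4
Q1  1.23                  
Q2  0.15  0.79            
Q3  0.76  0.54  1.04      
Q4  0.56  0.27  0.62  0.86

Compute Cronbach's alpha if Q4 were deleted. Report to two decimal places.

Remaining items: Q1, Q2, Q3 (k = 3).
Σσ²ᵢ = 1.23 + 0.79 + 1.04 = 3.06
Var(T) = 3.06 + 2 × 1.45 = 5.96
α (item deleted) = (3/2)·(1 − 3.06/5.96) = 0.73

Cronbach's alpha = 0.73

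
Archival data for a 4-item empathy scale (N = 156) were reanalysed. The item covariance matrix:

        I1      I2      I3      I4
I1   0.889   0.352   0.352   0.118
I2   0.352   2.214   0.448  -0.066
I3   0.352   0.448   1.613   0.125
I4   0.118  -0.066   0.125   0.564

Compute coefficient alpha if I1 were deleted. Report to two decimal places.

Remaining items: I2, I3, I4 (k = 3).
ΣVar(i) = 2.214 + 1.613 + 0.564 = 4.391
σ²_T = 4.391 + 2 × 0.507 = 5.405
α (item deleted) = (3/2)·(1 − 4.391/5.405) = 0.28

coefficient alpha = 0.28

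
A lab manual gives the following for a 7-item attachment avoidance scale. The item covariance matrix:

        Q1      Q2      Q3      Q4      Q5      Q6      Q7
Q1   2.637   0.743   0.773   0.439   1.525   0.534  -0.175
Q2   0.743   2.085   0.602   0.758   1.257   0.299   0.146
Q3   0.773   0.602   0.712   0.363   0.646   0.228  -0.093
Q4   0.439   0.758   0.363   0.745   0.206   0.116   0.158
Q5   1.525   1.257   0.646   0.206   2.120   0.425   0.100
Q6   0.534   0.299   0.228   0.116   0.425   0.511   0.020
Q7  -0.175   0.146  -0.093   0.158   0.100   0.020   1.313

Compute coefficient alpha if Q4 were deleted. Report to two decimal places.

α = 0.72

Remaining items: Q1, Q2, Q3, Q5, Q6, Q7 (k = 6).
ΣVar(i) = 2.637 + 2.085 + 0.712 + 2.120 + 0.511 + 1.313 = 9.378
Var(T) = 9.378 + 2 × 7.030 = 23.438
α (item deleted) = (6/5)·(1 − 9.378/23.438) = 0.72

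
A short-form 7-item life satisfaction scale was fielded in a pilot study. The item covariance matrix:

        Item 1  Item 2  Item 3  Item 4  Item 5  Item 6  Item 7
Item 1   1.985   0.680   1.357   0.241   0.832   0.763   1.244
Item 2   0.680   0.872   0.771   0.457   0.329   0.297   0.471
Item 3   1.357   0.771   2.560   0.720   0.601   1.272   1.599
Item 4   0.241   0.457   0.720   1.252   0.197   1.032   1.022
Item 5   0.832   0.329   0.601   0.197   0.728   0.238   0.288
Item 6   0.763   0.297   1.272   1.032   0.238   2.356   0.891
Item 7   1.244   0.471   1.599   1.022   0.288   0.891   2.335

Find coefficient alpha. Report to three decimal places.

α = 0.836

Σσ²ᵢ = 1.985 + 0.872 + 2.560 + 1.252 + 0.728 + 2.356 + 2.335 = 12.088
Sum of the distinct covariances = 15.302
Var(T) = 12.088 + 2 × 15.302 = 42.692
α = (k/(k−1))·(1 − Σσ²ᵢ/Var(T)) = (7/6)·(1 − 12.088/42.692) = 0.836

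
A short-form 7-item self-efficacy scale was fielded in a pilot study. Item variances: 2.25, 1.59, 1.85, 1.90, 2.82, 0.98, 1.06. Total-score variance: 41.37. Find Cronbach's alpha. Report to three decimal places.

α = 0.816

Σσ²ᵢ = 2.25 + 1.59 + 1.85 + 1.90 + 2.82 + 0.98 + 1.06 = 12.45
α = (k/(k−1))·(1 − Σσ²ᵢ/total variance) = (7/6)·(1 − 12.45/41.37) = 0.816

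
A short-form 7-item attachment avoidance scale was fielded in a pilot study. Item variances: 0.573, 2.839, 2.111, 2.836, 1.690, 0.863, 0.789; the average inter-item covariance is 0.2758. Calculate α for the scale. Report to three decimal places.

α = 0.580

Σσᵢ² = 0.573 + 2.839 + 2.111 + 2.836 + 1.690 + 0.863 + 0.789 = 11.701
Sum of the 21 distinct covariances = 21 × 0.2758 = 5.7918
Var(T) = Σσᵢ² + 2·Σcov = 11.701 + 2 × 5.7918 = 23.2846
α = (7/6)·(1 − 11.701/23.2846) = 0.580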